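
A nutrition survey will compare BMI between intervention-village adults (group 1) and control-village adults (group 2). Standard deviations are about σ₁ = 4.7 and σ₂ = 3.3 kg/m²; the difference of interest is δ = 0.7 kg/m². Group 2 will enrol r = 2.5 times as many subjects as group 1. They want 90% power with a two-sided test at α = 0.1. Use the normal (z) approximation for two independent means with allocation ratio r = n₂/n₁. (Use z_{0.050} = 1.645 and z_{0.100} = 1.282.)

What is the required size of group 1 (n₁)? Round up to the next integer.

n₁ = 463

n₁ = (z_{α/2} + z_β)² · (σ₁² + σ₂²/r) / δ²
   = (1.645 + 1.282)² · (4.7² + 3.3²/2.5) / 0.7²
   = 8.5673 · (22.09 + 4.356) / 0.49
   = 8.5673 · 26.446 / 0.49
   = 462.39
Round up → n₁ = 463; n₂ = r·n₁ = 2.5 × 463 = 1158.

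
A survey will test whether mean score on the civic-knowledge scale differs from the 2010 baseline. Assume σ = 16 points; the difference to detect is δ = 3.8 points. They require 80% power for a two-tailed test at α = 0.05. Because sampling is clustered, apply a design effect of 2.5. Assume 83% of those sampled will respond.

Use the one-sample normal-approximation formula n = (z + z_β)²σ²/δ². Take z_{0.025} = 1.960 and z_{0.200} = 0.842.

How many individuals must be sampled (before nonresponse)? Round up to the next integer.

n = 420

n = (z_{α/2} + z_β)² · σ² / δ²
  = (1.960 + 0.842)² · 16² / 3.8²
  = 7.8512 · 256 / 14.44
  = 139.19
Design effect: 2.5 × 139.19 = 347.98.
Adjust for 83% response: 347.98 / 0.83 = 419.25.
Round up → n = 420.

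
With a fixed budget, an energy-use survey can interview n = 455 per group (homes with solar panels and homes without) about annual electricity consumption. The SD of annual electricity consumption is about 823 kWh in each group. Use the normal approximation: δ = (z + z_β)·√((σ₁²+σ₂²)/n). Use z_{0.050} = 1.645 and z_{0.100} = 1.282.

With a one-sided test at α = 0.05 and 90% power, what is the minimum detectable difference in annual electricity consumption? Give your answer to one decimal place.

Minimum detectable difference ≈ 159.7 kWh

δ = (z_α + z_β) · √((σ₁²+σ₂²)/n)
  = (1.645 + 1.282) · √(1354658/455)
  = 2.927 · √2977.3
  = 2.927 · 54.5644
  = 159.7099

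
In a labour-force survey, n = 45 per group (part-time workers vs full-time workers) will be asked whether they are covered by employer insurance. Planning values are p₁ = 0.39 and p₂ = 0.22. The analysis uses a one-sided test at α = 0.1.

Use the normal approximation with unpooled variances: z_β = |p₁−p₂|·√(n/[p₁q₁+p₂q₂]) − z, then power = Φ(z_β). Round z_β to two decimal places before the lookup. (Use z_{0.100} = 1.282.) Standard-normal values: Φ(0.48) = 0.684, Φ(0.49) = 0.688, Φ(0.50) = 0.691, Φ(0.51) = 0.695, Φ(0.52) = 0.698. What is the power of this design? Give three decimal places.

Power ≈ 0.691

z_β = |p₁−p₂|·√(n/[p₁q₁+p₂q₂]) − z_α
    = 0.17 · √(45/0.4095) − 1.282
    = 0.17 · 10.4828 − 1.282
    = 1.7821 − 1.282 = 0.5001 → 0.50
Power = Φ(0.50) = 0.691.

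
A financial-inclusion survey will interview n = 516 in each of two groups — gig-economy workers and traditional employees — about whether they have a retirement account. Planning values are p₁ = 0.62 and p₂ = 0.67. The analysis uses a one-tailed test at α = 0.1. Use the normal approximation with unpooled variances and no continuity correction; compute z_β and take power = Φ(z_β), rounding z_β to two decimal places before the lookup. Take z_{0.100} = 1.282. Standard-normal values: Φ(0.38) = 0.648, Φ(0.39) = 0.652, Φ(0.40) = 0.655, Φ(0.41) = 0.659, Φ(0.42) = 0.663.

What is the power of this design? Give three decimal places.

Power ≈ 0.655

z_β = |p₁−p₂|·√(n/[p₁q₁+p₂q₂]) − z_α
    = 0.05 · √(516/0.4567) − 1.282
    = 0.05 · 33.6132 − 1.282
    = 1.6807 − 1.282 = 0.3987 → 0.40
Power = Φ(0.40) = 0.655.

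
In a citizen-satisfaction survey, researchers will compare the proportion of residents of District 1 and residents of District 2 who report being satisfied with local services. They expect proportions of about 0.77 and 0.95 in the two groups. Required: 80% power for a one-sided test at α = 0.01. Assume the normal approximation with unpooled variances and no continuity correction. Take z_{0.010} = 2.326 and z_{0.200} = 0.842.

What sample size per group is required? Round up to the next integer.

n = (z_α + z_β)² · [p₁(1−p₁) + p₂(1−p₂)] / (p₁ − p₂)²
  = (2.326 + 0.842)² · (0.77·0.23 + 0.95·0.05) / (-0.18)²
  = (3.168)² · (0.1771 + 0.0475) / 0.0324
  = 10.0362 · 0.2246 / 0.0324
  = 69.57
Round up → n = 70 per group.

n = 70 per group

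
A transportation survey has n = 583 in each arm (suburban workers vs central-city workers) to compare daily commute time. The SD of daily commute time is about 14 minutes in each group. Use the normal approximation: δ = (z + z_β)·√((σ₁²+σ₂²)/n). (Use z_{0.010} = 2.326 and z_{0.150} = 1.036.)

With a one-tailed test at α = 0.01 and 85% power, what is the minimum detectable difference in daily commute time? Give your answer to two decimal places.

δ = (z_α + z_β) · √((σ₁²+σ₂²)/n)
  = (2.326 + 1.036) · √(392/583)
  = 3.362 · √0.67238
  = 3.362 · 0.8200
  = 2.7568

Minimum detectable difference ≈ 2.76 minutes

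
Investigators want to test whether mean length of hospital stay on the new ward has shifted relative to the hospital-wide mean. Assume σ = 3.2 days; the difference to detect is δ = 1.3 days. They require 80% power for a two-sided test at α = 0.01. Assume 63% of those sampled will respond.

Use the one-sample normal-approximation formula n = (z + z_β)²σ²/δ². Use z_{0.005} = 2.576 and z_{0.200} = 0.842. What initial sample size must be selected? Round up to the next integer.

n = 113

n = (z_{α/2} + z_β)² · σ² / δ²
  = (2.576 + 0.842)² · 3.2² / 1.3²
  = 11.6827 · 10.24 / 1.69
  = 70.79
Adjust for 63% response: 70.79 / 0.63 = 112.36.
Round up → n = 113.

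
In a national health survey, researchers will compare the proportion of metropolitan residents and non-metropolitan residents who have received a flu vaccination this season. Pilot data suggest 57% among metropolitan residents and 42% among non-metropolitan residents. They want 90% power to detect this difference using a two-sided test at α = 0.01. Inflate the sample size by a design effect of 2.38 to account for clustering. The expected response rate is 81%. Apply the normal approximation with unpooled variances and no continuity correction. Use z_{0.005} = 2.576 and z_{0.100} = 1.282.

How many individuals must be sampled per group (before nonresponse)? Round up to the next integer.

n = 950 per group

n = (z_{α/2} + z_β)² · [p₁(1−p₁) + p₂(1−p₂)] / (p₁ − p₂)²
  = (2.576 + 1.282)² · (0.57·0.43 + 0.42·0.58) / (0.15)²
  = (3.858)² · (0.2451 + 0.2436) / 0.0225
  = 14.8842 · 0.4887 / 0.0225
  = 323.28
Design effect: 2.38 × 323.28 = 769.42.
Adjust for 81% response: 769.42 / 0.81 = 949.90.
Round up → n = 950 per group.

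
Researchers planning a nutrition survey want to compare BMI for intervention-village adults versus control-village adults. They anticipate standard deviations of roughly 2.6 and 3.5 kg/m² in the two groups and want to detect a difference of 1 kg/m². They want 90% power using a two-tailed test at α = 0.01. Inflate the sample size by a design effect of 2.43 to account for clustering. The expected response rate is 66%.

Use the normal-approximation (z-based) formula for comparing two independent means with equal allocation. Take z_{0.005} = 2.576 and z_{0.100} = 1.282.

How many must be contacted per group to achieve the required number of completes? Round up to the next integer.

n = 1042 per group

n = (z_{α/2} + z_β)² · (σ₁² + σ₂²) / δ²
  = (2.576 + 1.282)² · (2.6² + 3.5² = 19.01) / 1²
  = 14.8842 · 19.01 / 1
  = 282.95
Design effect: 2.43 × 282.95 = 687.56.
Adjust for 66% response: 687.56 / 0.66 = 1041.76.
Round up → n = 1042 per group.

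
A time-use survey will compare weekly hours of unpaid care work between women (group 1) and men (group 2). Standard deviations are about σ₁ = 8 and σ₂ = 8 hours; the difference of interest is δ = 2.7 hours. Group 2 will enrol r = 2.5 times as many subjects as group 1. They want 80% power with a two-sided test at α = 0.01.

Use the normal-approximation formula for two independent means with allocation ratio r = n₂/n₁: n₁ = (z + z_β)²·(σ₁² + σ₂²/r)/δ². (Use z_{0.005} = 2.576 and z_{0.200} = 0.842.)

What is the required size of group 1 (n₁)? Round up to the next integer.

n₁ = (z_{α/2} + z_β)² · (σ₁² + σ₂²/r) / δ²
   = (2.576 + 0.842)² · (8² + 8²/2.5) / 2.7²
   = 11.6827 · (64 + 25.6) / 7.29
   = 11.6827 · 89.6 / 7.29
   = 143.59
Round up → n₁ = 144; n₂ = r·n₁ = 2.5 × 144 = 360.

n₁ = 144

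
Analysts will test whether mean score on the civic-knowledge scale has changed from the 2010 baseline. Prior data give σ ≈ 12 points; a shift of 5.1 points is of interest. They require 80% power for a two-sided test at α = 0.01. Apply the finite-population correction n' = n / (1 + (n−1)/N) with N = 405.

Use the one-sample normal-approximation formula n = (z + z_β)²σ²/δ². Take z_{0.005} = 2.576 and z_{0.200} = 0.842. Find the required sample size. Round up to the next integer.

n = 56

n = (z_{α/2} + z_β)² · σ² / δ²
  = (2.576 + 0.842)² · 12² / 5.1²
  = 11.6827 · 144 / 26.01
  = 64.68
Finite-population correction (N = 405): 64.68 / (1 + (64.68 − 1)/405) = 55.89.
Round up → n = 56.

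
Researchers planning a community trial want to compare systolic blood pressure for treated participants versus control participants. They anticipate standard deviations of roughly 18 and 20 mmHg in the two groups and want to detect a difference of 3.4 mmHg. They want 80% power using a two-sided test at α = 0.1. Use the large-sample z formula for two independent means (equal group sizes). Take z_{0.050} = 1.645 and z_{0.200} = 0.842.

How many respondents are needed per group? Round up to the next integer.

n = (z_{α/2} + z_β)² · (σ₁² + σ₂²) / δ²
  = (1.645 + 0.842)² · (18² + 20² = 724) / 3.4²
  = 6.1852 · 724 / 11.56
  = 387.38
Round up → n = 388 per group.

n = 388 per group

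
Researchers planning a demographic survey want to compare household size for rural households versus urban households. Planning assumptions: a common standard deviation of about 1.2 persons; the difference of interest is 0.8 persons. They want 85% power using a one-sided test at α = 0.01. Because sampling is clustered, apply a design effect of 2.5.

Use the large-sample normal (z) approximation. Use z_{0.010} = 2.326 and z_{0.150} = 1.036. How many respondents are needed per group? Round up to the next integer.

n = (z_α + z_β)² · (σ₁² + σ₂²) / δ²
  = (2.326 + 1.036)² · (2·1.2² = 2.88) / 0.8²
  = 11.3030 · 2.88 / 0.64
  = 50.86
Design effect: 2.5 × 50.86 = 127.16.
Round up → n = 128 per group.

n = 128 per group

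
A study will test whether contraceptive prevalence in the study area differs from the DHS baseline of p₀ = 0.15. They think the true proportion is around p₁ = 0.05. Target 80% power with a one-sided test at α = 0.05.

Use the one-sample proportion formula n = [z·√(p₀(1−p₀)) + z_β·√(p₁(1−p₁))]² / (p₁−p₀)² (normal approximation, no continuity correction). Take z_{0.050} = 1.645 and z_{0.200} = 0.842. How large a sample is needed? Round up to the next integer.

n = [z_α·√(p₀q₀) + z_β·√(p₁q₁)]² / (p₁ − p₀)²
  = [1.645·√(0.15·0.85) + 0.842·√(0.05·0.95)]² / (-0.10)²
  = [1.645·0.3571 + 0.842·0.2179]² / 0.0100
  = [0.7709]² / 0.0100
  = 59.43
Round up → n = 60.

n = 60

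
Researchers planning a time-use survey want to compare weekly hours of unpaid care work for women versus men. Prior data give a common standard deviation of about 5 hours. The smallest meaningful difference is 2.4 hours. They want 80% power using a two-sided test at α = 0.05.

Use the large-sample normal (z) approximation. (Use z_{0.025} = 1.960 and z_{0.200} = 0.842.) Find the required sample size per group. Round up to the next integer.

n = 69 per group

n = (z_{α/2} + z_β)² · (σ₁² + σ₂²) / δ²
  = (1.960 + 0.842)² · (2·5² = 50) / 2.4²
  = 7.8512 · 50 / 5.76
  = 68.15
Round up → n = 69 per group.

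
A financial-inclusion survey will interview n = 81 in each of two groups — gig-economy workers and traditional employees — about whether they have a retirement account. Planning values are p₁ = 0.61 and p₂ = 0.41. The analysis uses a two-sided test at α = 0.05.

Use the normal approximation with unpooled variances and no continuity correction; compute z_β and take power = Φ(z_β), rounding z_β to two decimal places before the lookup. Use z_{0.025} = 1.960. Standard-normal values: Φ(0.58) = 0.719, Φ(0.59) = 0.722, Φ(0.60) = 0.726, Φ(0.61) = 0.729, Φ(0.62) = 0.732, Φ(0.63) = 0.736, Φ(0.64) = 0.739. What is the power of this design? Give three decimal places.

Power ≈ 0.739

z_β = |p₁−p₂|·√(n/[p₁q₁+p₂q₂]) − z_{α/2}
    = 0.20 · √(81/0.4798) − 1.960
    = 0.20 · 12.9931 − 1.960
    = 2.5986 − 1.960 = 0.6386 → 0.64
Power = Φ(0.64) = 0.739.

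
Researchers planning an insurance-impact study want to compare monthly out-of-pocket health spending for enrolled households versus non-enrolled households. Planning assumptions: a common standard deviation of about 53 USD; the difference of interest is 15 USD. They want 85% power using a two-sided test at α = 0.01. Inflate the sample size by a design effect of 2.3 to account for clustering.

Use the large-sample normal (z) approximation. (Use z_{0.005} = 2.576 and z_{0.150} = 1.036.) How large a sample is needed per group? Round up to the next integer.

n = (z_{α/2} + z_β)² · (σ₁² + σ₂²) / δ²
  = (2.576 + 1.036)² · (2·53² = 5618) / 15²
  = 13.0465 · 5618 / 225
  = 325.76
Design effect: 2.3 × 325.76 = 749.24.
Round up → n = 750 per group.

n = 750 per group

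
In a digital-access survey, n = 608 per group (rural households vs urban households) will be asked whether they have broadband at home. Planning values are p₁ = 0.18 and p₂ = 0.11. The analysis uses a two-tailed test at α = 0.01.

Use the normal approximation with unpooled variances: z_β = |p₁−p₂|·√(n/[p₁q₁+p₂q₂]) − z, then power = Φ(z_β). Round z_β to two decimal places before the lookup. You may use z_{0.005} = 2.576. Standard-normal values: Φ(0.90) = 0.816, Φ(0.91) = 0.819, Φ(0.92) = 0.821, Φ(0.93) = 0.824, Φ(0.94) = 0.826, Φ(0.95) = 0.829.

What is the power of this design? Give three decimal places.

Power ≈ 0.819

z_β = |p₁−p₂|·√(n/[p₁q₁+p₂q₂]) − z_{α/2}
    = 0.07 · √(608/0.2455) − 2.576
    = 0.07 · 49.7652 − 2.576
    = 3.4836 − 2.576 = 0.9076 → 0.91
Power = Φ(0.91) = 0.819.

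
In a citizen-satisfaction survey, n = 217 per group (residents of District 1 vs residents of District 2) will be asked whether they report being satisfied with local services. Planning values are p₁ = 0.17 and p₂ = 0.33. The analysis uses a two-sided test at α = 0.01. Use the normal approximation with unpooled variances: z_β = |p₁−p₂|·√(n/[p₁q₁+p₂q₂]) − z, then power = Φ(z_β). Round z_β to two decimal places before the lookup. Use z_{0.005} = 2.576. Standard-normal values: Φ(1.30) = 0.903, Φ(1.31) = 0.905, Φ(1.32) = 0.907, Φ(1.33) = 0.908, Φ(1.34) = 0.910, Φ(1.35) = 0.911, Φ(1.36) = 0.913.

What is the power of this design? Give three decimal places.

Power ≈ 0.910

z_β = |p₁−p₂|·√(n/[p₁q₁+p₂q₂]) − z_{α/2}
    = 0.16 · √(217/0.3622) − 2.576
    = 0.16 · 24.4769 − 2.576
    = 3.9163 − 2.576 = 1.3403 → 1.34
Power = Φ(1.34) = 0.910.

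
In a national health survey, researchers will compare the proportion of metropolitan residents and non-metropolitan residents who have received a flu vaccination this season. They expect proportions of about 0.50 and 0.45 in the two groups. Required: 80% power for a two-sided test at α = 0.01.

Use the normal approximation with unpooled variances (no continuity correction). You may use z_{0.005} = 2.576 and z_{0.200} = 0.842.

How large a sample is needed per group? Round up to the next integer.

n = 2325 per group

n = (z_{α/2} + z_β)² · [p₁(1−p₁) + p₂(1−p₂)] / (p₁ − p₂)²
  = (2.576 + 0.842)² · (0.50·0.50 + 0.45·0.55) / (0.05)²
  = (3.418)² · (0.2500 + 0.2475) / 0.0025
  = 11.6827 · 0.4975 / 0.0025
  = 2324.86
Round up → n = 2325 per group.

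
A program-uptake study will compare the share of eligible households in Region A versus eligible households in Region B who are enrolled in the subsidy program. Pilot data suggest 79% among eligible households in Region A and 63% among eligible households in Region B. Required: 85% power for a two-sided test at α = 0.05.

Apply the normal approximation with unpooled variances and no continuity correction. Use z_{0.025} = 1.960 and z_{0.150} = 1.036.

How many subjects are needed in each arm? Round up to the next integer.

n = (z_{α/2} + z_β)² · [p₁(1−p₁) + p₂(1−p₂)] / (p₁ − p₂)²
  = (1.960 + 1.036)² · (0.79·0.21 + 0.63·0.37) / (0.16)²
  = (2.996)² · (0.1659 + 0.2331) / 0.0256
  = 8.9760 · 0.3990 / 0.0256
  = 139.90
Round up → n = 140 per group.

n = 140 per group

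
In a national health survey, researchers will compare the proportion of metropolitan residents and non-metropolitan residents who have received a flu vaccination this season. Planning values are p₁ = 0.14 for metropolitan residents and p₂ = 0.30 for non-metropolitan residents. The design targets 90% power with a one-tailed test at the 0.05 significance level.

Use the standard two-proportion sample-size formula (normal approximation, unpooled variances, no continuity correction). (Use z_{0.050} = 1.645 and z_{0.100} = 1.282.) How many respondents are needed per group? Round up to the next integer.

n = 111 per group

n = (z_α + z_β)² · [p₁(1−p₁) + p₂(1−p₂)] / (p₁ − p₂)²
  = (1.645 + 1.282)² · (0.14·0.86 + 0.30·0.70) / (-0.16)²
  = (2.927)² · (0.1204 + 0.2100) / 0.0256
  = 8.5673 · 0.3304 / 0.0256
  = 110.57
Round up → n = 111 per group.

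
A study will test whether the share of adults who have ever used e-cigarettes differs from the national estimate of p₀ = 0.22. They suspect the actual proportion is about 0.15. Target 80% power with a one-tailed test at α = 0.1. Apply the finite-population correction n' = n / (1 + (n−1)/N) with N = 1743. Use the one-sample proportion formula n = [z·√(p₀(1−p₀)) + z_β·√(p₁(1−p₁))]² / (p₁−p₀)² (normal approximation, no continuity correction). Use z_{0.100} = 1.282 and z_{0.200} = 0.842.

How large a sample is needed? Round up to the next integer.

n = 131

n = [z_α·√(p₀q₀) + z_β·√(p₁q₁)]² / (p₁ − p₀)²
  = [1.282·√(0.22·0.78) + 0.842·√(0.15·0.85)]² / (-0.07)²
  = [1.282·0.4142 + 0.842·0.3571]² / 0.0049
  = [0.8317]² / 0.0049
  = 141.17
Finite-population correction (N = 1743): 141.17 / (1 + (141.17 − 1)/1743) = 130.67.
Round up → n = 131.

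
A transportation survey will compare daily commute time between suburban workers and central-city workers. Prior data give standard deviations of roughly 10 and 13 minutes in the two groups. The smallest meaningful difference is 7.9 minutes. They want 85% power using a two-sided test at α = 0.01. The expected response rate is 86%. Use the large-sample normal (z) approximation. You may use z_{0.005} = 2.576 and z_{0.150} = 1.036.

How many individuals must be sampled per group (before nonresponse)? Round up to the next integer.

n = 66 per group

n = (z_{α/2} + z_β)² · (σ₁² + σ₂²) / δ²
  = (2.576 + 1.036)² · (10² + 13² = 269) / 7.9²
  = 13.0465 · 269 / 62.41
  = 56.23
Adjust for 86% response: 56.23 / 0.86 = 65.39.
Round up → n = 66 per group.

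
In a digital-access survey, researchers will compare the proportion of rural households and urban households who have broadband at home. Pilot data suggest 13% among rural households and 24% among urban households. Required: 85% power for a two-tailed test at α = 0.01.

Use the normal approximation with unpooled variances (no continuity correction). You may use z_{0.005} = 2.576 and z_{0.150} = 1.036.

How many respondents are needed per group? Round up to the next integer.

n = 319 per group

n = (z_{α/2} + z_β)² · [p₁(1−p₁) + p₂(1−p₂)] / (p₁ − p₂)²
  = (2.576 + 1.036)² · (0.13·0.87 + 0.24·0.76) / (-0.11)²
  = (3.612)² · (0.1131 + 0.1824) / 0.0121
  = 13.0465 · 0.2955 / 0.0121
  = 318.62
Round up → n = 319 per group.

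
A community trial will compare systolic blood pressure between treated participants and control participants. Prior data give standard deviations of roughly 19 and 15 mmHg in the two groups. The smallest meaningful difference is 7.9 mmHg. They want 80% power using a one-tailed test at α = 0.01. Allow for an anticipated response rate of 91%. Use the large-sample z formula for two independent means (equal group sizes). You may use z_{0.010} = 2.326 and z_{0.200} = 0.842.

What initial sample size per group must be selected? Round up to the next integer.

n = 104 per group

n = (z_α + z_β)² · (σ₁² + σ₂²) / δ²
  = (2.326 + 0.842)² · (19² + 15² = 586) / 7.9²
  = 10.0362 · 586 / 62.41
  = 94.24
Adjust for 91% response: 94.24 / 0.91 = 103.56.
Round up → n = 104 per group.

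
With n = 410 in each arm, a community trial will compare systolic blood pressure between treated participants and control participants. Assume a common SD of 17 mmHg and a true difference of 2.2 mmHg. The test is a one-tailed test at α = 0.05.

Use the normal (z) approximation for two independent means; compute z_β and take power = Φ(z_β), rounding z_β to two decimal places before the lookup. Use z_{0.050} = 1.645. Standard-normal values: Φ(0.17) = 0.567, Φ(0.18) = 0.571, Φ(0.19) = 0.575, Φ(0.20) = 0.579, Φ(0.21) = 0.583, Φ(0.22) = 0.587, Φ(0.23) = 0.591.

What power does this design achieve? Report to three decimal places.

z_β = δ·√(n/(σ₁²+σ₂²)) − z_α
    = 2.2 · √(410/578) − 1.645
    = 2.2 · 0.84222 − 1.645
    = 1.8529 − 1.645 = 0.2079 → 0.21
Power = Φ(0.21) = 0.583.

Power ≈ 0.583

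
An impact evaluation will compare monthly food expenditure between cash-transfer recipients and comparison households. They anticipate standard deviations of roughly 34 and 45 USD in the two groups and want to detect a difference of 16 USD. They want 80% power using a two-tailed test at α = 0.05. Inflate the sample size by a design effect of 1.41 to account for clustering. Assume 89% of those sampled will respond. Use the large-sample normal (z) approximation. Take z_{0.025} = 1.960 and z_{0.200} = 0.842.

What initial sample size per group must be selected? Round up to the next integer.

n = 155 per group

n = (z_{α/2} + z_β)² · (σ₁² + σ₂²) / δ²
  = (1.960 + 0.842)² · (34² + 45² = 3181) / 16²
  = 7.8512 · 3181 / 256
  = 97.56
Design effect: 1.41 × 97.56 = 137.56.
Adjust for 89% response: 137.56 / 0.89 = 154.56.
Round up → n = 155 per group.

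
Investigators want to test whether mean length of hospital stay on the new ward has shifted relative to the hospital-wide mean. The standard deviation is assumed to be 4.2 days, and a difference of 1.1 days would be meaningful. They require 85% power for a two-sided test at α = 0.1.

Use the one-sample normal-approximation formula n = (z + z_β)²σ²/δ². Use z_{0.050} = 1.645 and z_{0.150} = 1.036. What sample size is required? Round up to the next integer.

n = (z_{α/2} + z_β)² · σ² / δ²
  = (1.645 + 1.036)² · 4.2² / 1.1²
  = 7.1878 · 17.64 / 1.21
  = 104.79
Round up → n = 105.

n = 105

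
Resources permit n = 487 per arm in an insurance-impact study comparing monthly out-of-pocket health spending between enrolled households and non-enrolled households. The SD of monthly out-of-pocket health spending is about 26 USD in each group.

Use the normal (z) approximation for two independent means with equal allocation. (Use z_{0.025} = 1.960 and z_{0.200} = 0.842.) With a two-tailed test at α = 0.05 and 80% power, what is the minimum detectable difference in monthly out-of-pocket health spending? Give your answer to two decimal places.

δ = (z_{α/2} + z_β) · √((σ₁²+σ₂²)/n)
  = (1.960 + 0.842) · √(1352/487)
  = 2.802 · √2.7762
  = 2.802 · 1.6662
  = 4.6687

Minimum detectable difference ≈ 4.67 USD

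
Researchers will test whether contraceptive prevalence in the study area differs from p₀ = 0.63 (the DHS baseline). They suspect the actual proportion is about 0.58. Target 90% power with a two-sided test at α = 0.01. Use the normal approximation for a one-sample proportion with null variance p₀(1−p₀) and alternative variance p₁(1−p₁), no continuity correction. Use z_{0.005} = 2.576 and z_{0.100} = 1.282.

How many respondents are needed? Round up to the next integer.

n = [z_{α/2}·√(p₀q₀) + z_β·√(p₁q₁)]² / (p₁ − p₀)²
  = [2.576·√(0.63·0.37) + 1.282·√(0.58·0.42)]² / (-0.05)²
  = [2.576·0.4828 + 1.282·0.4936]² / 0.0025
  = [1.8764]² / 0.0025
  = 1408.42
Round up → n = 1409.

n = 1409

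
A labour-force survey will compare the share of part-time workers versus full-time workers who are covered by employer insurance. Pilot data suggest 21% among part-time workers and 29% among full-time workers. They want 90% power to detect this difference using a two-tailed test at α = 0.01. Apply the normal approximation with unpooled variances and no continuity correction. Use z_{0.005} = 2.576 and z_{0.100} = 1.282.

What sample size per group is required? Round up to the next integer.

n = (z_{α/2} + z_β)² · [p₁(1−p₁) + p₂(1−p₂)] / (p₁ − p₂)²
  = (2.576 + 1.282)² · (0.21·0.79 + 0.29·0.71) / (-0.08)²
  = (3.858)² · (0.1659 + 0.2059) / 0.0064
  = 14.8842 · 0.3718 / 0.0064
  = 864.68
Round up → n = 865 per group.

n = 865 per group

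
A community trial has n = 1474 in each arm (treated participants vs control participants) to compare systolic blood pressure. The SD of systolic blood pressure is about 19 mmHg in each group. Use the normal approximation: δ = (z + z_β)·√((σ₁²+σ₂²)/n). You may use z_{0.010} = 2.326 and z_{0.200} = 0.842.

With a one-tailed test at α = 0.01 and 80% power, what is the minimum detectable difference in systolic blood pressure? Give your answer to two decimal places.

δ = (z_α + z_β) · √((σ₁²+σ₂²)/n)
  = (2.326 + 0.842) · √(722/1474)
  = 3.168 · √0.48982
  = 3.168 · 0.6999
  = 2.2172

Minimum detectable difference ≈ 2.22 mmHg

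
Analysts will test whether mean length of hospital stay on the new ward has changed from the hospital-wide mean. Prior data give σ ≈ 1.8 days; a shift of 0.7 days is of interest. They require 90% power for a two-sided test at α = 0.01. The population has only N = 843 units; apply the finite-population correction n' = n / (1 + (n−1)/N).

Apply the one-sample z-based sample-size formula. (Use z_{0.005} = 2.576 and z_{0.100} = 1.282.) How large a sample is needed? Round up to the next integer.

n = 89

n = (z_{α/2} + z_β)² · σ² / δ²
  = (2.576 + 1.282)² · 1.8² / 0.7²
  = 14.8842 · 3.24 / 0.49
  = 98.42
Finite-population correction (N = 843): 98.42 / (1 + (98.42 − 1)/843) = 88.22.
Round up → n = 89.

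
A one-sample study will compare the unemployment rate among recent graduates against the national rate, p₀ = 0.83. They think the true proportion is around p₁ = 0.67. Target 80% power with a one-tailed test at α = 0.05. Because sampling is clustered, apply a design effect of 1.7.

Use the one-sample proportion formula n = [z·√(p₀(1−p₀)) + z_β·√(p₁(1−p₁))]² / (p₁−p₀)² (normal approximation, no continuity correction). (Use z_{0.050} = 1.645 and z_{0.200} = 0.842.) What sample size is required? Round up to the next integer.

n = [z_α·√(p₀q₀) + z_β·√(p₁q₁)]² / (p₁ − p₀)²
  = [1.645·√(0.83·0.17) + 0.842·√(0.67·0.33)]² / (-0.16)²
  = [1.645·0.3756 + 0.842·0.4702]² / 0.0256
  = [1.0138]² / 0.0256
  = 40.15
Design effect: 1.7 × 40.15 = 68.26.
Round up → n = 69.

n = 69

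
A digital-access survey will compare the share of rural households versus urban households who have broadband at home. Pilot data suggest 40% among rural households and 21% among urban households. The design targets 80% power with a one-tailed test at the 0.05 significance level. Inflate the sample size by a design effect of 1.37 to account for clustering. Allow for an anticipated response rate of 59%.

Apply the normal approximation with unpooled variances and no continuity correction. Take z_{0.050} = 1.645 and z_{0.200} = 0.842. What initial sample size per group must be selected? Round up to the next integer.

n = (z_α + z_β)² · [p₁(1−p₁) + p₂(1−p₂)] / (p₁ − p₂)²
  = (1.645 + 0.842)² · (0.40·0.60 + 0.21·0.79) / (0.19)²
  = (2.487)² · (0.2400 + 0.1659) / 0.0361
  = 6.1852 · 0.4059 / 0.0361
  = 69.54
Design effect: 1.37 × 69.54 = 95.28.
Adjust for 59% response: 95.28 / 0.59 = 161.48.
Round up → n = 162 per group.

n = 162 per group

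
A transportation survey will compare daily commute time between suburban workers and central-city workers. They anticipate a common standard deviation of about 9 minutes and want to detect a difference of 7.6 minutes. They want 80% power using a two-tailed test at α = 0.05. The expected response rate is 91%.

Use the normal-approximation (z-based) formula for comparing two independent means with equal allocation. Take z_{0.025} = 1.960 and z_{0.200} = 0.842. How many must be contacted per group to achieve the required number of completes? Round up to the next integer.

n = 25 per group

n = (z_{α/2} + z_β)² · (σ₁² + σ₂²) / δ²
  = (1.960 + 0.842)² · (2·9² = 162) / 7.6²
  = 7.8512 · 162 / 57.76
  = 22.02
Adjust for 91% response: 22.02 / 0.91 = 24.20.
Round up → n = 25 per group.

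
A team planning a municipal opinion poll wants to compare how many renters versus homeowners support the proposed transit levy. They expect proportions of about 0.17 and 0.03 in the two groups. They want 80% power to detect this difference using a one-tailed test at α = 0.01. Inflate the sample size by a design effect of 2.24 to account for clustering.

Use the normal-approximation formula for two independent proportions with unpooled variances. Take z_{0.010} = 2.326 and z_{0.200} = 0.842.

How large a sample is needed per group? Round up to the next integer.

n = (z_α + z_β)² · [p₁(1−p₁) + p₂(1−p₂)] / (p₁ − p₂)²
  = (2.326 + 0.842)² · (0.17·0.83 + 0.03·0.97) / (0.14)²
  = (3.168)² · (0.1411 + 0.0291) / 0.0196
  = 10.0362 · 0.1702 / 0.0196
  = 87.15
Design effect: 2.24 × 87.15 = 195.22.
Round up → n = 196 per group.

n = 196 per group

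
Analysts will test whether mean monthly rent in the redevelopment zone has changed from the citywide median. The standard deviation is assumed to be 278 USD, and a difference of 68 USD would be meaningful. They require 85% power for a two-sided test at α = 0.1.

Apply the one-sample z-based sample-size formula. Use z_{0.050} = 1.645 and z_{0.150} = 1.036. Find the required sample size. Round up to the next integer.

n = 121

n = (z_{α/2} + z_β)² · σ² / δ²
  = (1.645 + 1.036)² · 278² / 68²
  = 7.1878 · 77284 / 4624
  = 120.13
Round up → n = 121.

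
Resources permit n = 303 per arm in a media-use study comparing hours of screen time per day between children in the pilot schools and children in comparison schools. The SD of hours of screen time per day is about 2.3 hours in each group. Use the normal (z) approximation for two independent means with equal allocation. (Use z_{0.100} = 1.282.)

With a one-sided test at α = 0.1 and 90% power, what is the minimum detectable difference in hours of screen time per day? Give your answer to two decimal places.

δ = (z_α + z_β) · √((σ₁²+σ₂²)/n)
  = (1.282 + 1.282) · √(10.58/303)
  = 2.564 · √0.03492
  = 2.564 · 0.1869
  = 0.4791

Minimum detectable difference ≈ 0.48 hours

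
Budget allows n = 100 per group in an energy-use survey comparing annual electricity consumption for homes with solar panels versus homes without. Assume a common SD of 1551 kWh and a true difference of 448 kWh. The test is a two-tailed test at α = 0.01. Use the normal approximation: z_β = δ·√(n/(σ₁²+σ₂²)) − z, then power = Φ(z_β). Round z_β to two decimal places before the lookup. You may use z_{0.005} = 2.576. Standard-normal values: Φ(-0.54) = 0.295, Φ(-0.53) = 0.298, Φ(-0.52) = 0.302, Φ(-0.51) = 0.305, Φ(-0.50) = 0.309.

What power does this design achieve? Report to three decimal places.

Power ≈ 0.298

z_β = δ·√(n/(σ₁²+σ₂²)) − z_{α/2}
    = 448 · √(100/4811202) − 2.576
    = 448 · 0.00456 − 2.576
    = 2.0424 − 2.576 = -0.5336 → -0.53
Power = Φ(-0.53) = 0.298.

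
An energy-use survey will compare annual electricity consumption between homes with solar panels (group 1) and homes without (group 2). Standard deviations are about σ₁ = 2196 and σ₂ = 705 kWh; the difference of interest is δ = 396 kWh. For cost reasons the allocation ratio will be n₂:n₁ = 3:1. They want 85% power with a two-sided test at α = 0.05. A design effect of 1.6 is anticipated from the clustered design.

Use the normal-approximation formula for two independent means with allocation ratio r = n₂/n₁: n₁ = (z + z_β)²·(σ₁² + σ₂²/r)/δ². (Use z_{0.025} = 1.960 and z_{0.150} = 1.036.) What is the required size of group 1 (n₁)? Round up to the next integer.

n₁ = (z_{α/2} + z_β)² · (σ₁² + σ₂²/r) / δ²
   = (1.960 + 1.036)² · (2196² + 705²/3) / 396²
   = 8.9760 · (4822416 + 165675) / 156816
   = 8.9760 · 4988091 / 156816
   = 285.51
Design effect: 1.6 × 285.51 = 456.82.
Round up → n₁ = 457; n₂ = r·n₁ = 3 × 457 = 1371.

n₁ = 457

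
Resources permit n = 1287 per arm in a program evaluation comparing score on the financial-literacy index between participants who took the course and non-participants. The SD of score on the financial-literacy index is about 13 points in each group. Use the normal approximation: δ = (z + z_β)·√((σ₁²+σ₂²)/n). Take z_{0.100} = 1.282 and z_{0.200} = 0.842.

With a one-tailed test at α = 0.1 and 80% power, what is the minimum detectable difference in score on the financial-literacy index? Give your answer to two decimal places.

δ = (z_α + z_β) · √((σ₁²+σ₂²)/n)
  = (1.282 + 0.842) · √(338/1287)
  = 2.124 · √0.26263
  = 2.124 · 0.5125
  = 1.0885

Minimum detectable difference ≈ 1.09 points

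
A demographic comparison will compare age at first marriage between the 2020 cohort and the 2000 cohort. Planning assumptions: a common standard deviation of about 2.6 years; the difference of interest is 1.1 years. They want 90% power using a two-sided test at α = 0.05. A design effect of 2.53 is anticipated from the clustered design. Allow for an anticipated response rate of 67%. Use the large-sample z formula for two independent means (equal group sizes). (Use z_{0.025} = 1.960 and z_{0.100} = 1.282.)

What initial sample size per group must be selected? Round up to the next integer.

n = 444 per group

n = (z_{α/2} + z_β)² · (σ₁² + σ₂²) / δ²
  = (1.960 + 1.282)² · (2·2.6² = 13.52) / 1.1²
  = 10.5106 · 13.52 / 1.21
  = 117.44
Design effect: 2.53 × 117.44 = 297.12.
Adjust for 67% response: 297.12 / 0.67 = 443.47.
Round up → n = 444 per group.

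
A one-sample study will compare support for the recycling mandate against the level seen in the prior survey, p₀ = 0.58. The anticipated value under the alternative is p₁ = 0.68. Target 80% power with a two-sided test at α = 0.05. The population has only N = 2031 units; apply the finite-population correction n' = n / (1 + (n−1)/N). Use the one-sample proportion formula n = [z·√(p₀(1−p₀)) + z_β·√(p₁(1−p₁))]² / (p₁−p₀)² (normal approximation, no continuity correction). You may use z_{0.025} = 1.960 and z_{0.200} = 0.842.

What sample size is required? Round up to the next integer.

n = 170

n = [z_{α/2}·√(p₀q₀) + z_β·√(p₁q₁)]² / (p₁ − p₀)²
  = [1.960·√(0.58·0.42) + 0.842·√(0.68·0.32)]² / (0.10)²
  = [1.960·0.4936 + 0.842·0.4665]² / 0.0100
  = [1.3601]² / 0.0100
  = 185.00
Finite-population correction (N = 2031): 185.00 / (1 + (185.00 − 1)/2031) = 169.63.
Round up → n = 170.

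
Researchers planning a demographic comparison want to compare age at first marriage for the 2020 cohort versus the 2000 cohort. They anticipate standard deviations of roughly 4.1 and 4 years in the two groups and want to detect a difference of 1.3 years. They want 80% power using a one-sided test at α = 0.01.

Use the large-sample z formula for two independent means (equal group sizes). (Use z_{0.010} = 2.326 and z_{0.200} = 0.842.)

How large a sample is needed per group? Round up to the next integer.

n = 195 per group

n = (z_α + z_β)² · (σ₁² + σ₂²) / δ²
  = (2.326 + 0.842)² · (4.1² + 4² = 32.81) / 1.3²
  = 10.0362 · 32.81 / 1.69
  = 194.85
Round up → n = 195 per group.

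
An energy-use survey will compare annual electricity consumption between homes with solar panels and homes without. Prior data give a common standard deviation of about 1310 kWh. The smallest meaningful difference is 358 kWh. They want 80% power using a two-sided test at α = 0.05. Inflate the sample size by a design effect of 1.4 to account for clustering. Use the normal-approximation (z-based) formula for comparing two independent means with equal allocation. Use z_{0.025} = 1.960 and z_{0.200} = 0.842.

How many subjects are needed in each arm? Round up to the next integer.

n = (z_{α/2} + z_β)² · (σ₁² + σ₂²) / δ²
  = (1.960 + 0.842)² · (2·1310² = 3432200) / 358²
  = 7.8512 · 3432200 / 128164
  = 210.25
Design effect: 1.4 × 210.25 = 294.35.
Round up → n = 295 per group.

n = 295 per group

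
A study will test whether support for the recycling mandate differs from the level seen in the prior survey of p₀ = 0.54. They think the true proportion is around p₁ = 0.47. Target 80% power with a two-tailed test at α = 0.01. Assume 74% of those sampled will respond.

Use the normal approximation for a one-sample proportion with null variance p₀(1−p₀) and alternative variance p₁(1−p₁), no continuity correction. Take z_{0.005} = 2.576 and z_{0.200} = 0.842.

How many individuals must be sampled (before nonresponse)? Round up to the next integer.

n = [z_{α/2}·√(p₀q₀) + z_β·√(p₁q₁)]² / (p₁ − p₀)²
  = [2.576·√(0.54·0.46) + 0.842·√(0.47·0.53)]² / (-0.07)²
  = [2.576·0.4984 + 0.842·0.4991]² / 0.0049
  = [1.7041]² / 0.0049
  = 592.65
Adjust for 74% response: 592.65 / 0.74 = 800.88.
Round up → n = 801.

n = 801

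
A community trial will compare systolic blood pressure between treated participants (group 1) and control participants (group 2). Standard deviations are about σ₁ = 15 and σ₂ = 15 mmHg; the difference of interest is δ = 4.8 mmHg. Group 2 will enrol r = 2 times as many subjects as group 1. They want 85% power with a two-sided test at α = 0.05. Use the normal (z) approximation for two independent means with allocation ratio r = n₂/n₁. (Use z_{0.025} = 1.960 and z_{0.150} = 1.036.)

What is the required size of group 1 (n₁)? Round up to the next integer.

n₁ = (z_{α/2} + z_β)² · (σ₁² + σ₂²/r) / δ²
   = (1.960 + 1.036)² · (15² + 15²/2) / 4.8²
   = 8.9760 · (225 + 112.5) / 23.04
   = 8.9760 · 337.5 / 23.04
   = 131.48
Round up → n₁ = 132; n₂ = r·n₁ = 2 × 132 = 264.

n₁ = 132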